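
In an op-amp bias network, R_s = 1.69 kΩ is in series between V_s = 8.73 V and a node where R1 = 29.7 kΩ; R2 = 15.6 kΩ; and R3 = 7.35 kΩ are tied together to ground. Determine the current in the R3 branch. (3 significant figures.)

I ≈ 0.851 mA

Combine the parallel branches: R_p = (1/29.7 + 1/15.6 + 1/7.35)⁻¹ = 4.277 kΩ.
V_A = 8.73 × 4.277/5.967 = 6.257 V.
Branch current I = V_A/R3 = 6.257/7.35 = 0.8513 mA.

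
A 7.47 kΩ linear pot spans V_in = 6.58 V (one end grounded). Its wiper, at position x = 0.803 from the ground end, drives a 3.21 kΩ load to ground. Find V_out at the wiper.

V_out ≈ 3.86 V

Lower segment x·R_p = 5.998 kΩ; upper segment (1−x)·R_p = 1.472 kΩ.
(x·R_p) ‖ R_L = 2.091 kΩ.
V_out = 6.58 × 2.091/(1.472 + 2.091) = 3.862 V.
(Unloaded: V_out = x·V_in = 5.28 V.)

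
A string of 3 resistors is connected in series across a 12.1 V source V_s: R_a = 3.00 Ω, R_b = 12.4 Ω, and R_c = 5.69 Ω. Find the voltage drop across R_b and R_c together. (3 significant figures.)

V ≈ 10.4 V

Total series resistance ΣR = 3.00 + 12.4 + 5.69 = 21.09 Ω.
R_{R_b..R_c} = 12.4 + 5.69 = 18.09 Ω.
Voltage divider: V = V_s · (18.09 / 21.09) = 12.1 × 0.8578 = 10.38 V.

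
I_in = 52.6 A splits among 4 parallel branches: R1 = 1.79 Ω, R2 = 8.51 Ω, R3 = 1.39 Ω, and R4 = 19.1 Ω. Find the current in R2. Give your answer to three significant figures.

I ≈ 4.27 A

ΣG = 1/1.79 + 1/8.51 + 1/1.39 + 1/19.1 = 1.448.
R2 takes the fraction G_k/ΣG = 0.1175/1.448 = 0.08116, so I = 52.6 × 0.08116 = 4.269 A.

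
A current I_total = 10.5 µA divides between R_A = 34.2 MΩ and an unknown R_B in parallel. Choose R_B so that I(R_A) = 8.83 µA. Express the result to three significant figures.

In a two-way split, I_A/I_total = R_B/(R_A + R_B).
With f = 0.8410, R_B = R_A · f/(1−f) = 34.2 × 5.287 = 180.8 MΩ.

R_B ≈ 181 MΩ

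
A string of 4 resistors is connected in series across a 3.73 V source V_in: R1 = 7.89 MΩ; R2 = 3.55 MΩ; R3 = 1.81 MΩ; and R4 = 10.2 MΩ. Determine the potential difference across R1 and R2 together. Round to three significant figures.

V ≈ 1.82 V

Series total: ΣR = 7.89 + 3.55 + 1.81 + 10.2 = 23.45 MΩ.
R_{R1..R2} = 7.89 + 3.55 = 11.44 MΩ.
Voltage divider: V = V_in · (11.44 / 23.45) = 3.73 × 0.4878 = 1.820 V.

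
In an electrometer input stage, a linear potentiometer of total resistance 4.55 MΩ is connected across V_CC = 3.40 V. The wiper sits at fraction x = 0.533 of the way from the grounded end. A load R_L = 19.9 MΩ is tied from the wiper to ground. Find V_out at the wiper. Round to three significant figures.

The pot divides into 2.125 MΩ above the wiper and 2.425 MΩ below.
(x·R_p) ‖ R_L = 2.162 MΩ.
Loaded-divider output: V_out = 3.40 × 0.5043 = 1.715 V.

V_out ≈ 1.71 V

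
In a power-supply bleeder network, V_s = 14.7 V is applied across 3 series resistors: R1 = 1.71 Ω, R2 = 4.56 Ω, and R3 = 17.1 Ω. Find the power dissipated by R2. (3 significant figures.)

Series current I = V_s/ΣR = 14.7/23.37 = 0.6290 A.
P = I²R = 0.3957 × 4.56 = 1.804 W.

P ≈ 1.80 W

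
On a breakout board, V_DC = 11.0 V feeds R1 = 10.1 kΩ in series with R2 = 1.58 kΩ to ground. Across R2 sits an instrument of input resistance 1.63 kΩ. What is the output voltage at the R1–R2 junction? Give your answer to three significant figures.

V_out ≈ 0.809 V

First combine the lower leg with the load: R2 ‖ R_L = 0.8023 kΩ.
Now apply the divider: V_out = 11.0 × 0.07359 = 0.8095 V.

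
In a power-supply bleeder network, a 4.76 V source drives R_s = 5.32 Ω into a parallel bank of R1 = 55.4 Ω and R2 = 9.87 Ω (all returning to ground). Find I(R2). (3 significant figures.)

I ≈ 0.295 A

Equivalent of the parallel group: R_p = 8.377 Ω.
V_A by voltage divider: V_A = 4.76 × 8.377/(5.32 + 8.377) = 2.911 V.
Branch current I = V_A/R2 = 2.911/9.87 = 0.2950 A.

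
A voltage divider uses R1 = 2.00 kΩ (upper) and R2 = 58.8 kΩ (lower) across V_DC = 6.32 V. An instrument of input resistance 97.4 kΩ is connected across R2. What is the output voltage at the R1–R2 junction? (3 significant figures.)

V_out ≈ 5.99 V

First combine the lower leg with the load: R2 ‖ R_L = 36.67 kΩ.
Then V_out = V_DC · R2'/(R1 + R2') = 6.32 × 36.67/38.67 = 5.993 V.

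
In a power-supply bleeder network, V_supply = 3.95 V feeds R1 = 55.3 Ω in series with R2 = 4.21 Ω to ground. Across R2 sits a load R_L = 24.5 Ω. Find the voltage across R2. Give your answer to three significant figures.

R2 ‖ R_L = (4.21 × 24.5)/(4.21 + 24.5) = 3.593 Ω.
Then V_out = V_supply · R2'/(R1 + R2') = 3.95 × 3.593/58.89 = 0.2410 V.

V_out ≈ 0.241 V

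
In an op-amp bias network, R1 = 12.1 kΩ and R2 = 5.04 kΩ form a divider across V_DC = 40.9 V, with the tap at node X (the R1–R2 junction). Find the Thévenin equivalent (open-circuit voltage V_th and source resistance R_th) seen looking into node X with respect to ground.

V_th is the unloaded tap voltage: V_DC · R2/(R1+R2) = 40.9 × 0.2940 = 12.03 V.
Looking into X with the source shorted: R_th = R1·R2/(R1+R2) = 12.10 × 5.04/17.14 = 3.558 kΩ.

V_th ≈ 12.0 V, R_th ≈ 3.56 kΩ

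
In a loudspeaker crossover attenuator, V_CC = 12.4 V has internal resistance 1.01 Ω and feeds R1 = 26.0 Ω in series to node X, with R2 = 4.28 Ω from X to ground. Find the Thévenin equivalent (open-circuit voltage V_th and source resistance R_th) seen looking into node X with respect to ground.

V_th ≈ 1.70 V, R_th ≈ 3.69 Ω

R1' = 1.01 + 26.0 = 27.01 Ω (source resistance + R1).
With X open, the divider is unloaded: V_th = 12.4 × 4.28/31.29 = 1.696 V.
Looking into X with the source shorted: R_th = R1'·R2/(R1'+R2) = 27.01 × 4.28/31.29 = 3.695 Ω.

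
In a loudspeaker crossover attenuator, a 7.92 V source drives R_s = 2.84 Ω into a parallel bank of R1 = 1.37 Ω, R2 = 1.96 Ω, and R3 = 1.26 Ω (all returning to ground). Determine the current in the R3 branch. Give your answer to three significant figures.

Equivalent of the parallel group: R_p = 0.4917 Ω.
V_A by voltage divider: V_A = 7.92 × 0.4917/(2.84 + 0.4917) = 1.169 V.
Branch current I = V_A/R3 = 1.169/1.26 = 0.9277 A.

I ≈ 0.928 A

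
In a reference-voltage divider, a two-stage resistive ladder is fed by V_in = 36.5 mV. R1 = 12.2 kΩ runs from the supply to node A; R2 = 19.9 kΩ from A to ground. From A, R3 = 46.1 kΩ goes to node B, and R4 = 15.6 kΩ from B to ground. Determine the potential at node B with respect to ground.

Node A sees R2 in parallel with the series input of stage 2, R3 + R4 = 61.70 kΩ.
Effective lower resistance at A: R2 ‖ 61.70 = 15.05 kΩ.
First divider: V_A = V_in · 15.05/(12.2 + 15.05) = 20.16 mV.
Stage 2 is unloaded, so V_B = V_A · R4/(R3+R4) = 20.16 × 15.6/61.70 = 5.096 mV.

V_B ≈ 5.10 mV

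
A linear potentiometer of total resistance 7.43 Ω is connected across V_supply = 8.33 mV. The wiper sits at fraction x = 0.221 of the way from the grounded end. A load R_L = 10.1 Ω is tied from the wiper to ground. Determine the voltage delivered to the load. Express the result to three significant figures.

Lower segment x·R_p = 1.642 Ω; upper segment (1−x)·R_p = 5.788 Ω.
R_L loads the lower segment: effective lower R = 1.412 Ω.
V_out = 8.33 × 1.412/(5.788 + 1.412) = 1.634 mV.

V_out ≈ 1.63 mV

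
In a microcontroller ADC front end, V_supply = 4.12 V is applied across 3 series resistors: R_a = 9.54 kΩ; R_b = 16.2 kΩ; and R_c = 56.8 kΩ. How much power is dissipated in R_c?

ΣR = 82.54 kΩ → I = 4.12/82.54 = 0.04992 mA.
P = I²R = 0.002492 × 56.8 = 0.1415 mW.

P ≈ 0.142 mW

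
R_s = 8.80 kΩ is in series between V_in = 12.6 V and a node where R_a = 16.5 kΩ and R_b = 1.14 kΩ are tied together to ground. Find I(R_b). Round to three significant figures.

Parallel bank: R_p = 1/(1/16.5 + 1/1.14) = 1.066 kΩ.
Node voltage V_A = V_in · R_p/(R_s + R_p) = 12.6 × 0.1081 = 1.362 V.
I(R_b) = V_A / R_b = 1.362/1.14 = 1.195 mA.

I ≈ 1.19 mA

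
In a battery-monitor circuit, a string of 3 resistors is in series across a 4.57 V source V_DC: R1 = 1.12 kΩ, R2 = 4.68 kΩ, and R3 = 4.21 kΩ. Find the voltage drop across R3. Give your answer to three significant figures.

Series total: ΣR = 1.12 + 4.68 + 4.21 = 10.01 kΩ.
V = V_DC · R/ΣR = 4.57 × 0.4206 = 1.922 V.

V ≈ 1.92 V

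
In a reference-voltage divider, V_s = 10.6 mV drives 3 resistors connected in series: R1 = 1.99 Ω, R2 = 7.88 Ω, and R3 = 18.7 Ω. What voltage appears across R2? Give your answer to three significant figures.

Series total: ΣR = 1.99 + 7.88 + 18.7 = 28.57 Ω.
Voltage divider: V = V_s · (7.880 / 28.57) = 10.6 × 0.2758 = 2.924 mV.

V ≈ 2.92 mV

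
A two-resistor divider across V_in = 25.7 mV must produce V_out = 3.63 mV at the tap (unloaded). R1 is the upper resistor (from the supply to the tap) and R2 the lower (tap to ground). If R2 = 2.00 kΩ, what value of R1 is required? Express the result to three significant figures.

V_out/V_in = R2/(R1+R2) = 0.1412.
So R1 = R2 · (V_in/V_out − 1) = 2.00 × (25.7/3.63 − 1) = 2.00 × 6.080 = 12.16 kΩ.

R1 ≈ 12.2 kΩ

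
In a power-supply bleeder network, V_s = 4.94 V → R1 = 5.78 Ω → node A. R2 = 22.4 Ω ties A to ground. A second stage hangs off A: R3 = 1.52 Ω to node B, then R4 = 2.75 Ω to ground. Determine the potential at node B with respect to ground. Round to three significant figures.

V_B ≈ 1.22 V

The second stage (R3 + R4 = 4.270 Ω) loads node A in parallel with R2.
R2 ‖ (R3+R4) = 3.586 Ω.
V_A = 4.94 × 3.586/(5.78 + 3.586) = 1.892 V.
V_B = V_A × 0.6440 = 1.218 V.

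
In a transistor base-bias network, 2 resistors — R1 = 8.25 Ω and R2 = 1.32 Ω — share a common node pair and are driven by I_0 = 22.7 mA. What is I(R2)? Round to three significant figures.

I ≈ 19.6 mA

With just two branches, the current splits inversely with resistance.
I(R2) = 22.7 × 8.25/(8.25 + 1.32) = 22.7 × 0.8621 = 19.57 mA.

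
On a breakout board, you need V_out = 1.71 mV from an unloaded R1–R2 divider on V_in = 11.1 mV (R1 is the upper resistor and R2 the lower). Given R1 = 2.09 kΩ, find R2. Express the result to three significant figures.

R2 ≈ 0.381 kΩ

The divider ratio is R2/(R1+R2) = 1.71/11.1 = 0.1541.
R2 = R1 · 0.1541/(1 − 0.1541) = 0.3806 kΩ.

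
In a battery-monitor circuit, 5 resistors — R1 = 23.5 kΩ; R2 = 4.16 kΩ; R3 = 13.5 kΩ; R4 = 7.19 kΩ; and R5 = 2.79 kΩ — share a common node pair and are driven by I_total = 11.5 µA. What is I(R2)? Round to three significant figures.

Conductances: ΣG = 1/23.5 + 1/4.16 + 1/13.5 + 1/7.19 + 1/2.79 = 0.8545 (1/kΩ).
By the current-divider rule, I = I_total · G_k/ΣG = 11.5 × 0.2813 = 3.235 µA.

I ≈ 3.24 µA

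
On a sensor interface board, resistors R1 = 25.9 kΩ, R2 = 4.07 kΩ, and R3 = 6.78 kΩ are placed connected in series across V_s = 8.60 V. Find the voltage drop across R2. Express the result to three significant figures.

V ≈ 0.952 V

ΣR = 25.9 + 4.07 + 6.78 = 36.75 kΩ.
Voltage divider: V = V_s · (4.070 / 36.75) = 8.60 × 0.1107 = 0.9524 V.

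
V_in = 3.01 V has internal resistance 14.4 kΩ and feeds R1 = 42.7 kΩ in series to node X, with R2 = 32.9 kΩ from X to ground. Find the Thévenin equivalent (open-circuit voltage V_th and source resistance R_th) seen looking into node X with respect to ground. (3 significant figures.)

R1' = 14.4 + 42.7 = 57.10 kΩ (source resistance + R1).
With X open, the divider is unloaded: V_th = 3.01 × 32.9/90.00 = 1.100 V.
Looking into X with the source shorted: R_th = R1'·R2/(R1'+R2) = 57.10 × 32.9/90.00 = 20.87 kΩ.

V_th ≈ 1.10 V, R_th ≈ 20.9 kΩ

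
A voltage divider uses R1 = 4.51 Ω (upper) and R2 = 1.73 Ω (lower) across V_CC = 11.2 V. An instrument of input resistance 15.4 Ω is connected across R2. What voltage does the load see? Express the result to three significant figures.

V_out ≈ 2.87 V

First combine the lower leg with the load: R2 ‖ R_L = 1.555 Ω.
Now apply the divider: V_out = 11.2 × 0.2564 = 2.872 V.
(Unloaded it would be 3.11 V; the load pulls it down.)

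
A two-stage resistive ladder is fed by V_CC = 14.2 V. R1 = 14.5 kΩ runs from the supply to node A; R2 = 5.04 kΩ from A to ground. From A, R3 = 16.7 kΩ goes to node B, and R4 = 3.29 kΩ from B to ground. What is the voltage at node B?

Looking into the second stage from A: R3 + R4 = 19.99 kΩ appears in parallel with R2.
R2 ‖ (R3+R4) = 4.025 kΩ.
First divider: V_A = V_CC · 4.025/(14.5 + 4.025) = 3.085 V.
Then the unloaded second divider: V_B = V_A × R4/(R3+R4) = 3.085 × 0.1646 = 0.5078 V.

V_B ≈ 0.508 V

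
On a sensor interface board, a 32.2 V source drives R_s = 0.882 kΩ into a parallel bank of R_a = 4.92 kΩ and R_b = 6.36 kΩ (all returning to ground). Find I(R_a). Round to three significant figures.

Parallel bank: R_p = 1/(1/4.92 + 1/6.36) = 2.774 kΩ.
Node voltage V_A = V_CC · R_p/(R_s + R_p) = 32.2 × 0.7588 = 24.43 V.
I(R_a) = V_A / R_a = 24.43/4.92 = 4.966 mA.
(Equivalently: I_total = 8.807 mA, then current-divider fraction G_k/ΣG = 0.5638.)

I ≈ 4.97 mA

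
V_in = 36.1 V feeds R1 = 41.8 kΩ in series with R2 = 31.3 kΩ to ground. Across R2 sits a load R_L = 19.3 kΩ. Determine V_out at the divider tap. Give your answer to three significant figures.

The load sits in parallel with R2, giving an effective lower resistance R2' = R2·R_L/(R2+R_L) = 11.94 kΩ.
Voltage divider with the loaded lower leg: V_out = 36.1 × 11.94/(41.8 + 11.94) = 36.1 × 0.2222 = 8.020 V.

V_out ≈ 8.02 V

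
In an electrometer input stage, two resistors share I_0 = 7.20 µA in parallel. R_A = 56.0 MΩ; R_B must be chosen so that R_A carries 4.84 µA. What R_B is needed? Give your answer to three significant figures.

R_B ≈ 115 MΩ

Two-branch current divider: I_A = I_0 · R_B/(R_A + R_B).
With f = 0.6722, R_B = R_A · f/(1−f) = 56.0 × 2.051 = 114.8 MΩ.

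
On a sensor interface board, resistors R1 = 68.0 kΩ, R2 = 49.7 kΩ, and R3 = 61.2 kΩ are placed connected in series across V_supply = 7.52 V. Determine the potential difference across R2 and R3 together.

V ≈ 4.66 V

ΣR = 68.0 + 49.7 + 61.2 = 178.9 kΩ.
R_{R2..R3} = 49.7 + 61.2 = 110.9 kΩ.
By the voltage-divider rule, V = 7.52 × 110.9/178.9 = 4.662 V.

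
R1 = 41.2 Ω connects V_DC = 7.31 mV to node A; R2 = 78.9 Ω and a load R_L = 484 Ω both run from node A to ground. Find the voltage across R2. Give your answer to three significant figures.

The load sits in parallel with R2, giving an effective lower resistance R2' = R2·R_L/(R2+R_L) = 67.84 Ω.
Voltage divider with the loaded lower leg: V_out = 7.31 × 67.84/(41.2 + 67.84) = 7.31 × 0.6222 = 4.548 mV.

V_out ≈ 4.55 mV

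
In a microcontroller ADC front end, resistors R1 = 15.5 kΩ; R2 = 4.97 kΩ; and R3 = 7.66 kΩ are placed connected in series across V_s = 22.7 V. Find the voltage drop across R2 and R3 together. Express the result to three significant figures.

V ≈ 10.2 V

Series total: ΣR = 15.5 + 4.97 + 7.66 = 28.13 kΩ.
R_{R2..R3} = 4.97 + 7.66 = 12.63 kΩ.
By the voltage-divider rule, V = 22.7 × 12.63/28.13 = 10.19 V.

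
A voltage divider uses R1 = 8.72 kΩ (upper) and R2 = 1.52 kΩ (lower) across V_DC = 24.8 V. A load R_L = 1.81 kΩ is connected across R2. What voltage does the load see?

V_out ≈ 2.15 V

R2 ‖ R_L = (1.52 × 1.81)/(1.52 + 1.81) = 0.8262 kΩ.
Then V_out = V_DC · R2'/(R1 + R2') = 24.8 × 0.8262/9.546 = 2.146 V.
(Unloaded it would be 3.68 V; the load pulls it down.)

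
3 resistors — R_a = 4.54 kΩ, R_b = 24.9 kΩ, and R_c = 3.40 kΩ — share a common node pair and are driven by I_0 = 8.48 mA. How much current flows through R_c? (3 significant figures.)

Total conductance ΣG = 1/4.54 + 1/24.9 + 1/3.40 = 0.5545 (units of 1/kΩ).
By the current-divider rule, I = I_0 · G_k/ΣG = 8.48 × 0.5304 = 4.498 mA.

I ≈ 4.50 mA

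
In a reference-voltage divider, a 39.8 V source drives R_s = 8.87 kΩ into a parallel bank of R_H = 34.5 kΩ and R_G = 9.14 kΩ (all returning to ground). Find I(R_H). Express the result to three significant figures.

I ≈ 0.518 mA

Equivalent of the parallel group: R_p = 7.226 kΩ.
Node voltage V_A = V_s · R_p/(R_s + R_p) = 39.8 × 0.4489 = 17.87 V.
I(R_H) = V_A / R_H = 17.87/34.5 = 0.5179 mA.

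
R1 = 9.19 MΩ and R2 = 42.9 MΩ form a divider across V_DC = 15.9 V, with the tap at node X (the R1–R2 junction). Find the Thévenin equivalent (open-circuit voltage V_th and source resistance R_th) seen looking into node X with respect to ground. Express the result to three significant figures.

V_th ≈ 13.1 V, R_th ≈ 7.57 MΩ

V_th is the unloaded tap voltage: V_DC · R2/(R1+R2) = 15.9 × 0.8236 = 13.09 V.
With V_DC suppressed (replaced by a short), R_th = R1 ‖ R2 = (9.190 × 42.9)/(9.190 + 42.9) = 7.569 MΩ.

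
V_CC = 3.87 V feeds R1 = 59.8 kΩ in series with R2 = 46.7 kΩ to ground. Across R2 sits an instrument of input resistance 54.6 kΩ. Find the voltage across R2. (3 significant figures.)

The load sits in parallel with R2, giving an effective lower resistance R2' = R2·R_L/(R2+R_L) = 25.17 kΩ.
Now apply the divider: V_out = 3.87 × 0.2962 = 1.146 V.

V_out ≈ 1.15 V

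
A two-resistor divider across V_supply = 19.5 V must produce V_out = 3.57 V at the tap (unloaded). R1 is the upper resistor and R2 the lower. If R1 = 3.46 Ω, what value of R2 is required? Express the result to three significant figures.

R2 ≈ 0.775 Ω

V_out/V_supply = R2/(R1+R2) = 0.1831.
R2 = R1 · 0.1831/(1 − 0.1831) = 0.7754 Ω.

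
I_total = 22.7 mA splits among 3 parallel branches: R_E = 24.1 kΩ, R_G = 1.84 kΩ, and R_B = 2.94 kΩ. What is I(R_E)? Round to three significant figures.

Conductances: ΣG = 1/24.1 + 1/1.84 + 1/2.94 = 0.9251 (1/kΩ).
R_E takes the fraction G_k/ΣG = 0.04149/0.9251 = 0.04485, so I = 22.7 × 0.04485 = 1.018 mA.

I ≈ 1.02 mA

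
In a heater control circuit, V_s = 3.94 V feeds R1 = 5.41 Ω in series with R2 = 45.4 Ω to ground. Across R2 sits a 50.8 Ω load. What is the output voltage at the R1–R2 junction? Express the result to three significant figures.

The load sits in parallel with R2, giving an effective lower resistance R2' = R2·R_L/(R2+R_L) = 23.97 Ω.
Now apply the divider: V_out = 3.94 × 0.8159 = 3.215 V.

V_out ≈ 3.21 V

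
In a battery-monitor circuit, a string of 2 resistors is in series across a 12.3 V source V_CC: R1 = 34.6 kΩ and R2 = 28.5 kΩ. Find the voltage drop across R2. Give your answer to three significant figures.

V ≈ 5.56 V

ΣR = 34.6 + 28.5 = 63.10 kΩ.
V = V_CC · R/ΣR = 12.3 × 0.4517 = 5.555 V.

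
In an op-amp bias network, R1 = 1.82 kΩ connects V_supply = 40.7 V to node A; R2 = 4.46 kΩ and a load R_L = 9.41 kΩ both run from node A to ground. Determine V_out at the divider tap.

V_out ≈ 25.4 V

First combine the lower leg with the load: R2 ‖ R_L = 3.026 kΩ.
Then V_out = V_supply · R2'/(R1 + R2') = 40.7 × 3.026/4.846 = 25.41 V.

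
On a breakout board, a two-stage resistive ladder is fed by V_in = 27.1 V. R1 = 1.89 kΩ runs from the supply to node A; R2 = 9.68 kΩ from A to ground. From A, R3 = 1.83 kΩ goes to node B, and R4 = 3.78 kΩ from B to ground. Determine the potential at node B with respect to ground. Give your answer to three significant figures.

V_B ≈ 11.9 V

Looking into the second stage from A: R3 + R4 = 5.610 kΩ appears in parallel with R2.
Effective lower resistance at A: R2 ‖ 5.610 = 3.552 kΩ.
So V_A = 27.1 × 0.6527 = 17.69 V.
V_B = V_A × 0.6738 = 11.92 V.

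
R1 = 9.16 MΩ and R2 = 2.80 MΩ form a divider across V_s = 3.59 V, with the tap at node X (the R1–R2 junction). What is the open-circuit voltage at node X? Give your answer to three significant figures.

V_th ≈ 0.840 V

Open-circuit (no load on X): V_th = V_s · R2/(R1 + R2) = 3.59 × 2.80/(9.160 + 2.80) = 0.8405 V.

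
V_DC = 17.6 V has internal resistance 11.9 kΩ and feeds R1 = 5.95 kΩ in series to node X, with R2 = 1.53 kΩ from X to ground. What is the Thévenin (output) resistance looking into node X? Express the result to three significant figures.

R_th ≈ 1.41 kΩ

R1' = 11.9 + 5.95 = 17.85 kΩ (source resistance + R1).
Zeroing V_DC shorts the top of R1' to ground, so R_th = R1' ‖ R2 = 1.409 kΩ.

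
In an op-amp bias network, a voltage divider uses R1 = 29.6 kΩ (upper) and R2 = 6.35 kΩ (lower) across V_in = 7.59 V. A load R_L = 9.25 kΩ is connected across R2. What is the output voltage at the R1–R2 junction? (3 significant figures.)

V_out ≈ 0.857 V

R2 ‖ R_L = (6.35 × 9.25)/(6.35 + 9.25) = 3.765 kΩ.
Now apply the divider: V_out = 7.59 × 0.1128 = 0.8565 V.
(Unloaded it would be 1.34 V; the load pulls it down.)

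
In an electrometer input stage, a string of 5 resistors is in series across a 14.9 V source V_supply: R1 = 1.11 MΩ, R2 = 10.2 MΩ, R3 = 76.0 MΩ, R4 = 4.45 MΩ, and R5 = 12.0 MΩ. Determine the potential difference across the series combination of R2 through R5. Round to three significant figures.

Total series resistance ΣR = 1.11 + 10.2 + 76.0 + 4.45 + 12.0 = 103.8 MΩ.
R_{R2..R5} = 10.2 + 76.0 + 4.45 + 12.0 = 102.7 MΩ.
Voltage divider: V = V_supply · (102.7 / 103.8) = 14.9 × 0.9893 = 14.74 V.

V ≈ 14.7 V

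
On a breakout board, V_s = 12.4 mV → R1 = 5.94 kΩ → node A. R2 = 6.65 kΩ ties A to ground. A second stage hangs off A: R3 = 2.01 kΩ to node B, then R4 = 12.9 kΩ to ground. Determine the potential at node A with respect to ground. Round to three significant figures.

V_A ≈ 5.41 mV

Looking into the second stage from A: R3 + R4 = 14.91 kΩ appears in parallel with R2.
R2 ‖ (R3+R4) = 4.599 kΩ.
So V_A = 12.4 × 0.4364 = 5.411 mV.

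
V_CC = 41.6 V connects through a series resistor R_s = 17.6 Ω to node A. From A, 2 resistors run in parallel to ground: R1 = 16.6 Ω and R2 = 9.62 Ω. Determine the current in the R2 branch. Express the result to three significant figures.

Equivalent of the parallel group: R_p = 6.090 Ω.
Node voltage V_A = V_CC · R_p/(R_s + R_p) = 41.6 × 0.2571 = 10.69 V.
I(R2) = V_A / R2 = 10.69/9.62 = 1.112 A.
(Equivalently: I_total = 1.756 A, then current-divider fraction G_k/ΣG = 0.6331.)

I ≈ 1.11 A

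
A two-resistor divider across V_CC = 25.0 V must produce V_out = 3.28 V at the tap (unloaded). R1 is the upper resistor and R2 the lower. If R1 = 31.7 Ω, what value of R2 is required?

R2 ≈ 4.79 Ω

Required fraction k = V_out/V_CC = 0.1312.
R2 = R1 · 0.1312/(1 − 0.1312) = 4.787 Ω.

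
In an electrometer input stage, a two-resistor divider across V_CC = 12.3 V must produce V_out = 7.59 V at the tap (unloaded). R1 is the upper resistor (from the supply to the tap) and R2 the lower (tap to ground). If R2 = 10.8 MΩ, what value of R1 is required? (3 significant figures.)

R1 ≈ 6.70 MΩ

The divider ratio is R2/(R1+R2) = 7.59/12.3 = 0.6171.
So R1 = R2 · (V_CC/V_out − 1) = 10.8 × (12.3/7.59 − 1) = 10.8 × 0.6206 = 6.702 MΩ.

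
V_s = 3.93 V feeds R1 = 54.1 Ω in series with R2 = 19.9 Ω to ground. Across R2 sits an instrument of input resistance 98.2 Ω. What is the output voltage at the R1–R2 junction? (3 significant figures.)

The load sits in parallel with R2, giving an effective lower resistance R2' = R2·R_L/(R2+R_L) = 16.55 Ω.
Voltage divider with the loaded lower leg: V_out = 3.93 × 16.55/(54.1 + 16.55) = 3.93 × 0.2342 = 0.9205 V.

V_out ≈ 0.920 V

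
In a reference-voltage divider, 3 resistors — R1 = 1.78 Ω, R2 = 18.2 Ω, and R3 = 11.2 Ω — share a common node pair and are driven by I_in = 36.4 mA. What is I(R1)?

I ≈ 29.0 mA

Conductances: ΣG = 1/1.78 + 1/18.2 + 1/11.2 = 0.7060 (1/Ω).
Current divider: I(R1) = I_in · G_k/ΣG = 36.4 × (0.5618/0.7060) = 36.4 × 0.7957 = 28.96 mA.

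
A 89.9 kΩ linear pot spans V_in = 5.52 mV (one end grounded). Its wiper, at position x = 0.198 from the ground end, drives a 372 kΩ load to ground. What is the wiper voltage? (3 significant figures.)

V_out ≈ 1.05 mV

Split the track: R_lower = x·R_p = 17.80 kΩ, R_upper = (1−x)·R_p = 72.10 kΩ.
R_L loads the lower segment: effective lower R = 16.99 kΩ.
V_out = 5.52 × 16.99/(72.10 + 16.99) = 1.053 mV.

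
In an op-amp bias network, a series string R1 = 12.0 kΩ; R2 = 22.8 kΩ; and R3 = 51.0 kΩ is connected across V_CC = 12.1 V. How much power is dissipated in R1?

P ≈ 0.239 mW

The common current is I = 12.1/85.80 = 0.1410 mA.
P = I²R = 0.01989 × 12.0 = 0.2387 mW.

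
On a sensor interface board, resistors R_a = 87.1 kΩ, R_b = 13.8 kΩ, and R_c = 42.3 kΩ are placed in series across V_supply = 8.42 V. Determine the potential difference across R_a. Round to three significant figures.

Series total: ΣR = 87.1 + 13.8 + 42.3 = 143.2 kΩ.
V = V_supply · R/ΣR = 8.42 × 0.6082 = 5.121 V.

V ≈ 5.12 V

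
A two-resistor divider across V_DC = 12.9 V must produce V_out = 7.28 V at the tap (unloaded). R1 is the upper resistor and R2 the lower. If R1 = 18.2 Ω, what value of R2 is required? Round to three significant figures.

Required fraction k = V_out/V_DC = 0.5643.
So R2 = R1 · V_out/(V_DC − V_out) = 18.2 × 7.28/(12.9 − 7.28) = 18.2 × 1.295 = 23.58 Ω.

R2 ≈ 23.6 Ω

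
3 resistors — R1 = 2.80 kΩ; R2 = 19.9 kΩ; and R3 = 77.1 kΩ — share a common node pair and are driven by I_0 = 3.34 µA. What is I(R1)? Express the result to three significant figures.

I ≈ 2.84 µA

Conductances: ΣG = 1/2.80 + 1/19.9 + 1/77.1 = 0.4204 (1/kΩ).
Current divider: I(R1) = I_0 · G_k/ΣG = 3.34 × (0.3571/0.4204) = 3.34 × 0.8496 = 2.838 µA.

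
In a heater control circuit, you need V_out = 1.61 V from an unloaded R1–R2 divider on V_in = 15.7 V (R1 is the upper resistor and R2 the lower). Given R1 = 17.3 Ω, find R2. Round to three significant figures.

Required fraction k = V_out/V_in = 0.1025.
R2 = R1 · 0.1025/(1 − 0.1025) = 1.977 Ω.

R2 ≈ 1.98 Ω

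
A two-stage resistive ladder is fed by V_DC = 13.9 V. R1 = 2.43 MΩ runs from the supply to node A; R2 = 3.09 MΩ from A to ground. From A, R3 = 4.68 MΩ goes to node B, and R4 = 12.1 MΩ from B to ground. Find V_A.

Node A sees R2 in parallel with the series input of stage 2, R3 + R4 = 16.78 MΩ.
Effective lower resistance at A: R2 ‖ 16.78 = 2.609 MΩ.
So V_A = 13.9 × 0.5178 = 7.198 V.

V_A ≈ 7.20 V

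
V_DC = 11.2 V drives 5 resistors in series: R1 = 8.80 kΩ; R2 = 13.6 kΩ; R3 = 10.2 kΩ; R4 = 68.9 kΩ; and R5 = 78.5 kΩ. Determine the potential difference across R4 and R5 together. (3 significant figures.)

V ≈ 9.17 V

Series total: ΣR = 8.80 + 13.6 + 10.2 + 68.9 + 78.5 = 180.0 kΩ.
R_{R4..R5} = 68.9 + 78.5 = 147.4 kΩ.
V = V_DC · R/ΣR = 11.2 × 0.8189 = 9.172 V.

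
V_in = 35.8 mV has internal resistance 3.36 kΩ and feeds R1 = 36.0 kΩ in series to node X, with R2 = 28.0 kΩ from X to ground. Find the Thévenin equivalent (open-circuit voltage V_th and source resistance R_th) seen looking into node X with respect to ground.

V_th ≈ 14.9 mV, R_th ≈ 16.4 kΩ

R1' = 3.36 + 36.0 = 39.36 kΩ (source resistance + R1).
V_th is the unloaded tap voltage: V_in · R2/(R1'+R2) = 35.8 × 0.4157 = 14.88 mV.
Zeroing V_in shorts the top of R1' to ground, so R_th = R1' ‖ R2 = 16.36 kΩ.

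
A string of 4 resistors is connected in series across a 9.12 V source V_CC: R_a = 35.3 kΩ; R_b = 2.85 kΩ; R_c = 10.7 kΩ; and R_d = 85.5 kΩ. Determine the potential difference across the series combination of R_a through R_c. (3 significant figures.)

ΣR = 35.3 + 2.85 + 10.7 + 85.5 = 134.3 kΩ.
R_{R_a..R_c} = 35.3 + 2.85 + 10.7 = 48.85 kΩ.
V = V_CC · R/ΣR = 9.12 × 0.3636 = 3.316 V.

V ≈ 3.32 V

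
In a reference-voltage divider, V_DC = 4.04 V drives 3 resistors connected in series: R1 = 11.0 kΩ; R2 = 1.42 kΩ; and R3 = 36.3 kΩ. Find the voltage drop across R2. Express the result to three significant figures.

V ≈ 0.118 V

Series total: ΣR = 11.0 + 1.42 + 36.3 = 48.72 kΩ.
V = V_DC · R/ΣR = 4.04 × 0.02915 = 0.1178 V.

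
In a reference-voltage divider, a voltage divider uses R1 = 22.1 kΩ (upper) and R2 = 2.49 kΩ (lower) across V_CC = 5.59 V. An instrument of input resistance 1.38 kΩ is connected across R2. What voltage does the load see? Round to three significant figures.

V_out ≈ 0.216 V

R2 ‖ R_L = (2.49 × 1.38)/(2.49 + 1.38) = 0.8879 kΩ.
Then V_out = V_CC · R2'/(R1 + R2') = 5.59 × 0.8879/22.99 = 0.2159 V.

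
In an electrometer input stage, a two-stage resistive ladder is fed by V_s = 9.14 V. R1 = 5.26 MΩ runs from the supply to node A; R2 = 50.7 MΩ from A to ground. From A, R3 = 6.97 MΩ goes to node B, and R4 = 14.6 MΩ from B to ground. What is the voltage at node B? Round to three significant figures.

V_B ≈ 4.59 V

The second stage (R3 + R4 = 21.57 MΩ) loads node A in parallel with R2.
Effective lower resistance at A: R2 ‖ 21.57 = 15.13 MΩ.
So V_A = 9.14 × 0.7421 = 6.782 V.
V_B = V_A × 0.6769 = 4.591 V.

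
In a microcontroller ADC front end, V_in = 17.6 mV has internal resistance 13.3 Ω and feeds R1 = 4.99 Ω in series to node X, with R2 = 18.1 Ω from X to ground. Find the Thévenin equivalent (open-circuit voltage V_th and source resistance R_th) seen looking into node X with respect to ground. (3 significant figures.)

V_th ≈ 8.75 mV, R_th ≈ 9.10 Ω

R1' = 13.3 + 4.99 = 18.29 Ω (source resistance + R1).
With X open, the divider is unloaded: V_th = 17.6 × 18.1/36.39 = 8.754 mV.
With V_in suppressed (replaced by a short), R_th = R1' ‖ R2 = (18.29 × 18.1)/(18.29 + 18.1) = 9.097 Ω.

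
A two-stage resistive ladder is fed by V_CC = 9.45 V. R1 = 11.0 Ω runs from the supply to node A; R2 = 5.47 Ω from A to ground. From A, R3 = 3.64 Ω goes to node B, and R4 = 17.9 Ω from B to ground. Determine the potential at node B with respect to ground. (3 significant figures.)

V_B ≈ 2.23 V

Node A sees R2 in parallel with the series input of stage 2, R3 + R4 = 21.54 Ω.
R2 ‖ (R3+R4) = 4.362 Ω.
First divider: V_A = V_CC · 4.362/(11.0 + 4.362) = 2.683 V.
Stage 2 is unloaded, so V_B = V_A · R4/(R3+R4) = 2.683 × 17.9/21.54 = 2.230 V.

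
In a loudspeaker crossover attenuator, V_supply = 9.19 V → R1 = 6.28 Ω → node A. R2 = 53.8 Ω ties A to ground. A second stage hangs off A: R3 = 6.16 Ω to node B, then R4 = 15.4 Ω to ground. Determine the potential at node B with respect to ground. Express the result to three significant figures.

The second stage (R3 + R4 = 21.56 Ω) loads node A in parallel with R2.
R2 ‖ (R3+R4) = 15.39 Ω.
So V_A = 9.19 × 0.7102 = 6.527 V.
V_B = V_A × 0.7143 = 4.662 V.

V_B ≈ 4.66 V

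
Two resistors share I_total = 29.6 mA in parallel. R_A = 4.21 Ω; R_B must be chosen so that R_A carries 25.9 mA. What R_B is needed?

In a two-way split, I_A/I_total = R_B/(R_A + R_B).
25.9/29.6 = R_B/(R_A + R_B) → R_B = R_A · (0.8750)/(1 − 0.8750) = 4.21 × 7.000 = 29.47 Ω.

R_B ≈ 29.5 Ω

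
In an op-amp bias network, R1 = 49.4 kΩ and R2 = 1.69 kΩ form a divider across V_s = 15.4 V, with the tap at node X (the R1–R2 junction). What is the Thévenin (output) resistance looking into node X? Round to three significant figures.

R_th ≈ 1.63 kΩ

Zeroing V_s shorts the top of R1 to ground, so R_th = R1 ‖ R2 = 1.634 kΩ.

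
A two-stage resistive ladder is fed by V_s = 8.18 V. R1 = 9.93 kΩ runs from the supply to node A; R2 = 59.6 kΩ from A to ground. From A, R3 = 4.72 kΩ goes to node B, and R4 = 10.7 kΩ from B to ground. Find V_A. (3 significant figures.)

Looking into the second stage from A: R3 + R4 = 15.42 kΩ appears in parallel with R2.
R2 ‖ (R3+R4) = 12.25 kΩ.
First divider: V_A = V_s · 12.25/(9.93 + 12.25) = 4.518 V.

V_A ≈ 4.52 V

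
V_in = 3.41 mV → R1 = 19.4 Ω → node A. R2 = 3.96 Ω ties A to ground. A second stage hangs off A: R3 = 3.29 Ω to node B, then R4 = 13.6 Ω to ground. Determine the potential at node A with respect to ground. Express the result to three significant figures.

V_A ≈ 0.484 mV

Node A sees R2 in parallel with the series input of stage 2, R3 + R4 = 16.89 Ω.
R2 ‖ (R3+R4) = 3.208 Ω.
V_A = 3.41 × 3.208/(19.4 + 3.208) = 0.4839 mV.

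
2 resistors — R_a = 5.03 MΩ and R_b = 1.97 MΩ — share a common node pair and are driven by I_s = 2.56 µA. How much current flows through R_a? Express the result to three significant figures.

I ≈ 0.720 µA

Two-branch current divider: I_k = I_s · R_other/(R_1 + R_2).
I(R_a) = 2.56 × 1.97/(5.03 + 1.97) = 2.56 × 0.2814 = 0.7205 µA.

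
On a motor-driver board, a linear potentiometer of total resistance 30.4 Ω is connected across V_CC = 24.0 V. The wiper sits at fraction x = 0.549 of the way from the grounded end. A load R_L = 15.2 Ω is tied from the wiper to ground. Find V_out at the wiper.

V_out ≈ 8.81 V

The pot divides into 13.71 Ω above the wiper and 16.69 Ω below.
Lower segment in parallel with the load: 16.69 ‖ 15.2 = 7.955 Ω.
Loaded-divider output: V_out = 24.0 × 0.3672 = 8.812 V.
(Unloaded: V_out = x·V_CC = 13.2 V.)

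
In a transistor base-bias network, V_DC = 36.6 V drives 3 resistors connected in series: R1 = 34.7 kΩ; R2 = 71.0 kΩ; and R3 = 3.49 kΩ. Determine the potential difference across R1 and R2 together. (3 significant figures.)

V ≈ 35.4 V

ΣR = 34.7 + 71.0 + 3.49 = 109.2 kΩ.
R_{R1..R2} = 34.7 + 71.0 = 105.7 kΩ.
By the voltage-divider rule, V = 36.6 × 105.7/109.2 = 35.43 V.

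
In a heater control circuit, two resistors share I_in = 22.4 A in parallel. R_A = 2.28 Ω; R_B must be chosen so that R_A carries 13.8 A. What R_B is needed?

In a two-way split, I_A/I_in = R_B/(R_A + R_B).
13.8/22.4 = R_B/(R_A + R_B) → R_B = R_A · (0.6161)/(1 − 0.6161) = 2.28 × 1.605 = 3.659 Ω.

R_B ≈ 3.66 Ω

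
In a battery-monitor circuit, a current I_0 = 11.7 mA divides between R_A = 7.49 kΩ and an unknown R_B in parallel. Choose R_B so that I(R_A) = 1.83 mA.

The fraction through R_A equals R_B/(R_A+R_B).
With f = 0.1564, R_B = R_A · f/(1−f) = 7.49 × 0.1854 = 1.389 kΩ.

R_B ≈ 1.39 kΩ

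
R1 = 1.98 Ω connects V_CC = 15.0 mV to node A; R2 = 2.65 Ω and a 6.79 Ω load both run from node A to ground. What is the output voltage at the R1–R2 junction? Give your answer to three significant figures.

V_out ≈ 7.36 mV

The load sits in parallel with R2, giving an effective lower resistance R2' = R2·R_L/(R2+R_L) = 1.906 Ω.
Then V_out = V_CC · R2'/(R1 + R2') = 15.0 × 1.906/3.886 = 7.357 mV.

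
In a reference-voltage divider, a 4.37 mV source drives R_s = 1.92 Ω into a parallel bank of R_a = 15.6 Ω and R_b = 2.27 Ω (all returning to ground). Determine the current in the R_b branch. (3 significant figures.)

Combine the parallel branches: R_p = (1/15.6 + 1/2.27)⁻¹ = 1.982 Ω.
Node voltage V_A = V_CC · R_p/(R_s + R_p) = 4.37 × 0.5079 = 2.220 mV.
Branch current I = V_A/R_b = 2.220/2.27 = 0.9778 mA.
(Check via current divider: I_total = 1.120 mA; share G_k/ΣG = 0.8730 → same result.)

I ≈ 0.978 mA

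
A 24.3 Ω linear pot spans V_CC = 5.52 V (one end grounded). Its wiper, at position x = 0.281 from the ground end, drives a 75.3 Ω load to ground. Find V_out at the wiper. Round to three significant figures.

V_out ≈ 1.46 V

Split the track: R_lower = x·R_p = 6.828 Ω, R_upper = (1−x)·R_p = 17.47 Ω.
(x·R_p) ‖ R_L = 6.261 Ω.
V_out = 5.52 × 6.261/(17.47 + 6.261) = 1.456 V.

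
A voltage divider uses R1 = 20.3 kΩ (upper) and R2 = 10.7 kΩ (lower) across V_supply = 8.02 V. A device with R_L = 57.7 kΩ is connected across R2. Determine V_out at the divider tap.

V_out ≈ 2.47 V

The load sits in parallel with R2, giving an effective lower resistance R2' = R2·R_L/(R2+R_L) = 9.026 kΩ.
Then V_out = V_supply · R2'/(R1 + R2') = 8.02 × 9.026/29.33 = 2.468 V.
(Unloaded it would be 2.77 V; the load pulls it down.)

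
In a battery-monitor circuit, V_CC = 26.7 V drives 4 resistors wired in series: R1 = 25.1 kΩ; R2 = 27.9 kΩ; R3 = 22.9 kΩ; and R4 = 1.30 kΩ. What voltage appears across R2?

V ≈ 9.65 V

ΣR = 25.1 + 27.9 + 22.9 + 1.30 = 77.20 kΩ.
By the voltage-divider rule, V = 26.7 × 27.90/77.20 = 9.649 V.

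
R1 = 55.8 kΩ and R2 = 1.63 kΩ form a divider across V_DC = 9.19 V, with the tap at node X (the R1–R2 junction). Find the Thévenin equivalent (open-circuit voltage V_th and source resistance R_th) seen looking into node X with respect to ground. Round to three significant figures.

V_th ≈ 0.261 V, R_th ≈ 1.58 kΩ

V_th is the unloaded tap voltage: V_DC · R2/(R1+R2) = 9.19 × 0.02838 = 0.2608 V.
Looking into X with the source shorted: R_th = R1·R2/(R1+R2) = 55.80 × 1.63/57.43 = 1.584 kΩ.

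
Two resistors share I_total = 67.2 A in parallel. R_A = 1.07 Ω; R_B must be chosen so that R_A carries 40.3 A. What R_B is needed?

R_B ≈ 1.60 Ω

In a two-way split, I_A/I_total = R_B/(R_A + R_B).
40.3/67.2 = R_B/(R_A + R_B) → R_B = R_A · (0.5997)/(1 − 0.5997) = 1.07 × 1.498 = 1.603 Ω.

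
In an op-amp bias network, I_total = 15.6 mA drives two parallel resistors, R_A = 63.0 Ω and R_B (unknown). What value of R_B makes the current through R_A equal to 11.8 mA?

R_B ≈ 196 Ω

The fraction through R_A equals R_B/(R_A+R_B).
11.8/15.6 = R_B/(R_A + R_B) → R_B = R_A · (0.7564)/(1 − 0.7564) = 63.0 × 3.105 = 195.6 Ω.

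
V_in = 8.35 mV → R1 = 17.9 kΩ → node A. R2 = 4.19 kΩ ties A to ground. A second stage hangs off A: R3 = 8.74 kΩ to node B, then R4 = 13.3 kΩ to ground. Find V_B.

The second stage (R3 + R4 = 22.04 kΩ) loads node A in parallel with R2.
R2 ‖ (R3+R4) = 3.521 kΩ.
So V_A = 8.35 × 0.1644 = 1.372 mV.
Then the unloaded second divider: V_B = V_A × R4/(R3+R4) = 1.372 × 0.6034 = 0.8282 mV.

V_B ≈ 0.828 mV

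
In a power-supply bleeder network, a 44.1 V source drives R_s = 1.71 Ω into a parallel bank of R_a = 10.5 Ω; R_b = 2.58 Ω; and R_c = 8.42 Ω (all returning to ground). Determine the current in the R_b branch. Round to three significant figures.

I ≈ 8.43 A

Combine the parallel branches: R_p = (1/10.5 + 1/2.58 + 1/8.42)⁻¹ = 1.662 Ω.
V_A by voltage divider: V_A = 44.1 × 1.662/(1.71 + 1.662) = 21.74 V.
Branch current I = V_A/R_b = 21.74/2.58 = 8.425 A.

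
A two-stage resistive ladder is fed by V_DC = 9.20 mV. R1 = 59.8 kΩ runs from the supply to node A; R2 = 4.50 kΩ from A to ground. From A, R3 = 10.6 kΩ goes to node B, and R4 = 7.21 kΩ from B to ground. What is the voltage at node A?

V_A ≈ 0.521 mV

The second stage (R3 + R4 = 17.81 kΩ) loads node A in parallel with R2.
Effective lower resistance at A: R2 ‖ 17.81 = 3.592 kΩ.
So V_A = 9.20 × 0.05667 = 0.5213 mV.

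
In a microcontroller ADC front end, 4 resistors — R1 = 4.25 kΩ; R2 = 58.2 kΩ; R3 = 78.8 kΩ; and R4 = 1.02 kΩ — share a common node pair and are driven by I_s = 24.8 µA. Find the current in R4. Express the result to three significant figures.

I ≈ 19.5 µA

Conductances: ΣG = 1/4.25 + 1/58.2 + 1/78.8 + 1/1.02 = 1.246 (1/kΩ).
R4 takes the fraction G_k/ΣG = 0.9804/1.246 = 0.7871, so I = 24.8 × 0.7871 = 19.52 µA.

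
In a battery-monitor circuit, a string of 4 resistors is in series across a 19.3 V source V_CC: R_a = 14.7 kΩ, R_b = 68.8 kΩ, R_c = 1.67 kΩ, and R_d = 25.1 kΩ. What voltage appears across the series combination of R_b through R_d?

V ≈ 16.7 V

Total series resistance ΣR = 14.7 + 68.8 + 1.67 + 25.1 = 110.3 kΩ.
R_{R_b..R_d} = 68.8 + 1.67 + 25.1 = 95.57 kΩ.
By the voltage-divider rule, V = 19.3 × 95.57/110.3 = 16.73 V.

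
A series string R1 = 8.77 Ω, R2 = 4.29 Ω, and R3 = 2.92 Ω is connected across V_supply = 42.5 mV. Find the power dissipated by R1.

The common current is I = 42.5/15.98 = 2.660 mA.
P = I²R = 7.073 × 8.77 = 62.03 µW.

P ≈ 62.0 µW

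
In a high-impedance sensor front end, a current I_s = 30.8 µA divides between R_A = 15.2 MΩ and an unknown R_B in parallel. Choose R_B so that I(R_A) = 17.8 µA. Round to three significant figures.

Two-branch current divider: I_A = I_s · R_B/(R_A + R_B).
17.8/30.8 = R_B/(R_A + R_B) → R_B = R_A · (0.5779)/(1 − 0.5779) = 15.2 × 1.369 = 20.81 MΩ.

R_B ≈ 20.8 MΩ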